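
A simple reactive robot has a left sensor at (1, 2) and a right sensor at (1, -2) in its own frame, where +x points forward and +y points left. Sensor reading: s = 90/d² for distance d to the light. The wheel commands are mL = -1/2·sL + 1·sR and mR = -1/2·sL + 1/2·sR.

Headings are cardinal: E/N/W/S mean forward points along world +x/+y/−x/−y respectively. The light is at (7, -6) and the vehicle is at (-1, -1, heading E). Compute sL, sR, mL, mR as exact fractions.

45/49 45/29 3105/2842 450/1421

left sensor world pos  = (0, 1); dL² = 98
right sensor world pos = (0, -3); dR² = 58
sL = 90/98 = 45/49
sR = 90/58 = 45/29
mL = -1/2·sL + 1·sR = 3105/2842
mR = -1/2·sL + 1/2·sR = 450/1421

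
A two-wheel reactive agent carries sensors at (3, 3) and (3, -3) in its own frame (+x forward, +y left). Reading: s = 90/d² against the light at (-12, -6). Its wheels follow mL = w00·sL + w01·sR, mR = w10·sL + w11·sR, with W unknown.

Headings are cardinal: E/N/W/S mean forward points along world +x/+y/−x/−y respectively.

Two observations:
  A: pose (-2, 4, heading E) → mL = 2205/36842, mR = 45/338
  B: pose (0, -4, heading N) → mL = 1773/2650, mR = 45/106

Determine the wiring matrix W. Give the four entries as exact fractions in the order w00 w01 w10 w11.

1 -1/2 1/2 0

obs A: pose=(-2,4,E) → sL=45/169, sR=45/109, mL=2205/36842, mR=45/338
obs B: pose=(0,-4,N) → sL=45/53, sR=9/25, mL=1773/2650, mR=45/106
sensor matrix S = [[45/169, 45/109], [45/53, 9/25]]; det S = -1243188/4881565
solve [mL_A; mL_B] = S·[w00; w01] and [mR_A; mR_B] = S·[w10; w11]:
  w00 = 1, w01 = -1/2, w10 = 1/2, w11 = 0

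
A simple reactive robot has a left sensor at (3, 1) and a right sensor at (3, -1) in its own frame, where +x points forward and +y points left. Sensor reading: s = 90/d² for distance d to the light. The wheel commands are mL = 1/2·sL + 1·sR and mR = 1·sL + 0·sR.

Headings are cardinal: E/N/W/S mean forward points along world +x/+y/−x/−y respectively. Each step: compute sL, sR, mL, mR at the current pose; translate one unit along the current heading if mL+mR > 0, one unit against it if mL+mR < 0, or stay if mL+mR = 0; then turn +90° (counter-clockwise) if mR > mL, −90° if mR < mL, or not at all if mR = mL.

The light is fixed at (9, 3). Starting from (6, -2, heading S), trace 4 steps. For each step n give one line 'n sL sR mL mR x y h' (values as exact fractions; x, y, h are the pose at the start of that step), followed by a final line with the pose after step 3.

0 45/34 9/8 243/136 45/34 6 -2 S
1 18/17 90/61 2079/1037 18/17 6 -3 W
2 45/17 5 215/34 45/17 5 -3 N
3 90/17 90/37 3195/629 90/17 5 -2 E
final 6 -2 N

n=0: pose=(6,-2,S); sL=45/34, sR=9/8; mL=243/136, mR=45/34; mL+mR=423/136 → advance +1; mR−mL=-63/136 → turn -1·90°
n=1: pose=(6,-3,W); sL=18/17, sR=90/61; mL=2079/1037, mR=18/17; mL+mR=3177/1037 → advance +1; mR−mL=-981/1037 → turn -1·90°
n=2: pose=(5,-3,N); sL=45/17, sR=5; mL=215/34, mR=45/17; mL+mR=305/34 → advance +1; mR−mL=-125/34 → turn -1·90°
n=3: pose=(5,-2,E); sL=90/17, sR=90/37; mL=3195/629, mR=90/17; mL+mR=6525/629 → advance +1; mR−mL=135/629 → turn +1·90°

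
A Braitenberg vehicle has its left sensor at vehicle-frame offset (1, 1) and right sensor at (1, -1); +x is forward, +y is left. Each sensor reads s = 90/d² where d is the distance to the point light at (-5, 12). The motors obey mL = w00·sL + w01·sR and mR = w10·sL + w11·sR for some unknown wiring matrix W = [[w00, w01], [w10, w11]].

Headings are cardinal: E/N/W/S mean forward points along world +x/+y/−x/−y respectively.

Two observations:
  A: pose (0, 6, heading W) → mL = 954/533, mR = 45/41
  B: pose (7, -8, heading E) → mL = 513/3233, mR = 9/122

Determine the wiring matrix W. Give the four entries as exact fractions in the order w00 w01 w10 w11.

1/2 1/2 0 1/2

obs A: pose=(0,6,W) → sL=18/13, sR=90/41, mL=954/533, mR=45/41
obs B: pose=(7,-8,E) → sL=9/53, sR=9/61, mL=513/3233, mR=9/122
sensor matrix S = [[18/13, 90/41], [9/53, 9/61]]; det S = -290304/1723189
solve [mL_A; mL_B] = S·[w00; w01] and [mR_A; mR_B] = S·[w10; w11]:
  w00 = 1/2, w01 = 1/2, w10 = 0, w11 = 1/2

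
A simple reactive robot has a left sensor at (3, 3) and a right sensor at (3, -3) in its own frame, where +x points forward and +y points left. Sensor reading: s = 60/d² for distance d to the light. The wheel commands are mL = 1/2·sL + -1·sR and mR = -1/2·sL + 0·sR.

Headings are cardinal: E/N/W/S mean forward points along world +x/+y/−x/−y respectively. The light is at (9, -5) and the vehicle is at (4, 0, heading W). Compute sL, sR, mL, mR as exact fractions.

left sensor world pos  = (1, -3); dL² = 68
right sensor world pos = (1, 3); dR² = 128
sL = 60/68 = 15/17
sR = 60/128 = 15/32
mL = 1/2·sL + -1·sR = -15/544
mR = -1/2·sL + 0·sR = -15/34

15/17 15/32 -15/544 -15/34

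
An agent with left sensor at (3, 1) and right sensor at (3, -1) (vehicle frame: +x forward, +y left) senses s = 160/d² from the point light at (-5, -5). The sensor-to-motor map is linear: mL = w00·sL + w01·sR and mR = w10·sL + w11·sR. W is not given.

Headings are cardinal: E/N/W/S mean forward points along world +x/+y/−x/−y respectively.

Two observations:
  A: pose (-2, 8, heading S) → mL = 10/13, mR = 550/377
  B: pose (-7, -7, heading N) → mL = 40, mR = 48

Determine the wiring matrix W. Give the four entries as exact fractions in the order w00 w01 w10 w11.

0 1/2 1/2 1/2

obs A: pose=(-2,8,S) → sL=40/29, sR=20/13, mL=10/13, mR=550/377
obs B: pose=(-7,-7,N) → sL=16, sR=80, mL=40, mR=48
sensor matrix S = [[40/29, 20/13], [16, 80]]; det S = 32320/377
solve [mL_A; mL_B] = S·[w00; w01] and [mR_A; mR_B] = S·[w10; w11]:
  w00 = 0, w01 = 1/2, w10 = 1/2, w11 = 1/2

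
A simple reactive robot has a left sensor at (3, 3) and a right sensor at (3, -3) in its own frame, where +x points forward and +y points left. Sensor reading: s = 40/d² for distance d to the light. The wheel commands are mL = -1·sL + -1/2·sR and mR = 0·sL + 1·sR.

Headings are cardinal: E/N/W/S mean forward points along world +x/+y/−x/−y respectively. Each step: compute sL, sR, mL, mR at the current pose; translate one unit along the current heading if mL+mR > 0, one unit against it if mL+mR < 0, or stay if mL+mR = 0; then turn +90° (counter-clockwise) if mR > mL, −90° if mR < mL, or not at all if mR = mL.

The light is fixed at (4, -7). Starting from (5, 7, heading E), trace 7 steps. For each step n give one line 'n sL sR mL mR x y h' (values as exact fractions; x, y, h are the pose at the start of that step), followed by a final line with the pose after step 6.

0 8/61 40/137 -2316/8357 40/137 5 7 E
1 4/29 20/157 -918/4553 20/157 6 7 N
2 40/101 40/257 -12300/25957 40/257 6 6 W
3 5/17 2/5 -42/85 2/5 7 6 S
4 8/65 40/157 -2556/10205 40/157 7 7 E
5 4/29 20/169 -966/4901 20/169 8 7 N
6 40/101 40/257 -12300/25957 40/257 8 6 W
final 9 6 S

n=0: pose=(5,7,E); sL=8/61, sR=40/137; mL=-2316/8357, mR=40/137; mL+mR=124/8357 → advance +1; mR−mL=4756/8357 → turn +1·90°
n=1: pose=(6,7,N); sL=4/29, sR=20/157; mL=-918/4553, mR=20/157; mL+mR=-338/4553 → advance -1; mR−mL=1498/4553 → turn +1·90°
n=2: pose=(6,6,W); sL=40/101, sR=40/257; mL=-12300/25957, mR=40/257; mL+mR=-8260/25957 → advance -1; mR−mL=16340/25957 → turn +1·90°
n=3: pose=(7,6,S); sL=5/17, sR=2/5; mL=-42/85, mR=2/5; mL+mR=-8/85 → advance -1; mR−mL=76/85 → turn +1·90°
n=4: pose=(7,7,E); sL=8/65, sR=40/157; mL=-2556/10205, mR=40/157; mL+mR=44/10205 → advance +1; mR−mL=5156/10205 → turn +1·90°
n=5: pose=(8,7,N); sL=4/29, sR=20/169; mL=-966/4901, mR=20/169; mL+mR=-386/4901 → advance -1; mR−mL=1546/4901 → turn +1·90°
n=6: pose=(8,6,W); sL=40/101, sR=40/257; mL=-12300/25957, mR=40/257; mL+mR=-8260/25957 → advance -1; mR−mL=16340/25957 → turn +1·90°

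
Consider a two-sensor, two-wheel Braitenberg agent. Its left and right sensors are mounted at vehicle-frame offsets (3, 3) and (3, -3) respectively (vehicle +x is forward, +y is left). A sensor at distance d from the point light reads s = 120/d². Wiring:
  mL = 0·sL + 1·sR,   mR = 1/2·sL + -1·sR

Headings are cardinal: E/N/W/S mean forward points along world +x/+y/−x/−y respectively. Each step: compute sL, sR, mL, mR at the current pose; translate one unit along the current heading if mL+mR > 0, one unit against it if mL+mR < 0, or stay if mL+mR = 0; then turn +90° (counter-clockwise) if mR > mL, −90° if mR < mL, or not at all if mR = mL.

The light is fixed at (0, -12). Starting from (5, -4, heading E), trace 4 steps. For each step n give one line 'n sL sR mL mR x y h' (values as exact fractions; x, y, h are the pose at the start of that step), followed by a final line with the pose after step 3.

n=0: pose=(5,-4,E); sL=24/37, sR=120/89; mL=120/89, mR=-3372/3293; mL+mR=12/37 → advance +1; mR−mL=-7812/3293 → turn -1·90°
n=1: pose=(6,-4,S); sL=60/53, sR=60/17; mL=60/17, mR=-2670/901; mL+mR=30/53 → advance +1; mR−mL=-5850/901 → turn -1·90°
n=2: pose=(6,-5,W); sL=24/5, sR=120/109; mL=120/109, mR=708/545; mL+mR=12/5 → advance +1; mR−mL=108/545 → turn +1·90°
n=3: pose=(5,-5,S); sL=3/2, sR=6; mL=6, mR=-21/4; mL+mR=3/4 → advance +1; mR−mL=-45/4 → turn -1·90°

0 24/37 120/89 120/89 -3372/3293 5 -4 E
1 60/53 60/17 60/17 -2670/901 6 -4 S
2 24/5 120/109 120/109 708/545 6 -5 W
3 3/2 6 6 -21/4 5 -5 S
final 5 -6 W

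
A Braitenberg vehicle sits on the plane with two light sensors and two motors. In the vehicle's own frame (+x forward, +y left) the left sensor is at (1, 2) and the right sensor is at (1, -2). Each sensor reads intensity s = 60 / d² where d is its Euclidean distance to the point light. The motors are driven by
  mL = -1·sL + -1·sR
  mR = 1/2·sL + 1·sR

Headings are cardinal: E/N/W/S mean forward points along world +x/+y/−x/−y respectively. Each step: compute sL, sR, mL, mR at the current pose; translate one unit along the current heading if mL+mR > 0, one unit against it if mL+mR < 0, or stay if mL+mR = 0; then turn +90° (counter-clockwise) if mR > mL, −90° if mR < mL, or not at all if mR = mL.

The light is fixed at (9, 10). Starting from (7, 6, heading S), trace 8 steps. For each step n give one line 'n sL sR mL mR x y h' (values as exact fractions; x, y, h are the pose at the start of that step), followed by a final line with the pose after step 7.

n=0: pose=(7,6,S); sL=12/5, sR=60/41; mL=-792/205, mR=546/205; mL+mR=-6/5 → advance -1; mR−mL=1338/205 → turn +1·90°
n=1: pose=(7,7,E); sL=30, sR=30/13; mL=-420/13, mR=225/13; mL+mR=-15 → advance -1; mR−mL=645/13 → turn +1·90°
n=2: pose=(6,7,N); sL=60/29, sR=12; mL=-408/29, mR=378/29; mL+mR=-30/29 → advance -1; mR−mL=786/29 → turn +1·90°
n=3: pose=(6,6,W); sL=15/13, sR=3; mL=-54/13, mR=93/26; mL+mR=-15/26 → advance -1; mR−mL=201/26 → turn +1·90°
n=4: pose=(7,6,S); sL=12/5, sR=60/41; mL=-792/205, mR=546/205; mL+mR=-6/5 → advance -1; mR−mL=1338/205 → turn +1·90°
n=5: pose=(7,7,E); sL=30, sR=30/13; mL=-420/13, mR=225/13; mL+mR=-15 → advance -1; mR−mL=645/13 → turn +1·90°
n=6: pose=(6,7,N); sL=60/29, sR=12; mL=-408/29, mR=378/29; mL+mR=-30/29 → advance -1; mR−mL=786/29 → turn +1·90°
n=7: pose=(6,6,W); sL=15/13, sR=3; mL=-54/13, mR=93/26; mL+mR=-15/26 → advance -1; mR−mL=201/26 → turn +1·90°

0 12/5 60/41 -792/205 546/205 7 6 S
1 30 30/13 -420/13 225/13 7 7 E
2 60/29 12 -408/29 378/29 6 7 N
3 15/13 3 -54/13 93/26 6 6 W
4 12/5 60/41 -792/205 546/205 7 6 S
5 30 30/13 -420/13 225/13 7 7 E
6 60/29 12 -408/29 378/29 6 7 N
7 15/13 3 -54/13 93/26 6 6 W
final 7 6 S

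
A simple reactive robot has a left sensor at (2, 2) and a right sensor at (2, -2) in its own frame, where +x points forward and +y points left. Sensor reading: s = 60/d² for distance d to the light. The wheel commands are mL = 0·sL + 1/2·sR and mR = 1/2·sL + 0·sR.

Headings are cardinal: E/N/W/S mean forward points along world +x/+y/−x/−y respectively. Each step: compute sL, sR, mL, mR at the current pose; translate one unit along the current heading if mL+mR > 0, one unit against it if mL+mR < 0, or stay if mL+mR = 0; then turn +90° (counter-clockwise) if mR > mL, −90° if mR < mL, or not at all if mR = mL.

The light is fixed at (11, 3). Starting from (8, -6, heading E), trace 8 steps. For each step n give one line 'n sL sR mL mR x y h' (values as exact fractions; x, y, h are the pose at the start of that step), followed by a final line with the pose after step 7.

n=0: pose=(8,-6,E); sL=6/5, sR=30/61; mL=15/61, mR=3/5; mL+mR=258/305 → advance +1; mR−mL=108/305 → turn +1·90°
n=1: pose=(9,-6,N); sL=12/13, sR=60/49; mL=30/49, mR=6/13; mL+mR=684/637 → advance +1; mR−mL=-96/637 → turn -1·90°
n=2: pose=(9,-5,E); sL=5/3, sR=3/5; mL=3/10, mR=5/6; mL+mR=17/15 → advance +1; mR−mL=8/15 → turn +1·90°
n=3: pose=(10,-5,N); sL=4/3, sR=60/37; mL=30/37, mR=2/3; mL+mR=164/111 → advance +1; mR−mL=-16/111 → turn -1·90°
n=4: pose=(10,-4,E); sL=30/13, sR=30/41; mL=15/41, mR=15/13; mL+mR=810/533 → advance +1; mR−mL=420/533 → turn +1·90°
n=5: pose=(11,-4,N); sL=60/29, sR=60/29; mL=30/29, mR=30/29; mL+mR=60/29 → advance +1; mR−mL=0 → turn +0·90°
n=6: pose=(11,-3,N); sL=3, sR=3; mL=3/2, mR=3/2; mL+mR=3 → advance +1; mR−mL=0 → turn +0·90°
n=7: pose=(11,-2,N); sL=60/13, sR=60/13; mL=30/13, mR=30/13; mL+mR=60/13 → advance +1; mR−mL=0 → turn +0·90°

0 6/5 30/61 15/61 3/5 8 -6 E
1 12/13 60/49 30/49 6/13 9 -6 N
2 5/3 3/5 3/10 5/6 9 -5 E
3 4/3 60/37 30/37 2/3 10 -5 N
4 30/13 30/41 15/41 15/13 10 -4 E
5 60/29 60/29 30/29 30/29 11 -4 N
6 3 3 3/2 3/2 11 -3 N
7 60/13 60/13 30/13 30/13 11 -2 N
final 11 -1 N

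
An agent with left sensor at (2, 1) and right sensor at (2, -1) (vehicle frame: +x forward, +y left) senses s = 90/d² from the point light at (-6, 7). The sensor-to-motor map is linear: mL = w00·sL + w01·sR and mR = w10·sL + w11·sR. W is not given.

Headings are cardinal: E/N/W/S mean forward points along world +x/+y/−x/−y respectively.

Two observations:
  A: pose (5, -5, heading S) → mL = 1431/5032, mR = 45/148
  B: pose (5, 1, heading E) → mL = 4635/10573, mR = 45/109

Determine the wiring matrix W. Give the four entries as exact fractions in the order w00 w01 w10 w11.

1/2 1/2 0 1

obs A: pose=(5,-5,S) → sL=9/34, sR=45/148, mL=1431/5032, mR=45/148
obs B: pose=(5,1,E) → sL=45/97, sR=45/109, mL=4635/10573, mR=45/109
sensor matrix S = [[9/34, 45/148], [45/97, 45/109]]; det S = -845235/26601668
solve [mL_A; mL_B] = S·[w00; w01] and [mR_A; mR_B] = S·[w10; w11]:
  w00 = 1/2, w01 = 1/2, w10 = 0, w11 = 1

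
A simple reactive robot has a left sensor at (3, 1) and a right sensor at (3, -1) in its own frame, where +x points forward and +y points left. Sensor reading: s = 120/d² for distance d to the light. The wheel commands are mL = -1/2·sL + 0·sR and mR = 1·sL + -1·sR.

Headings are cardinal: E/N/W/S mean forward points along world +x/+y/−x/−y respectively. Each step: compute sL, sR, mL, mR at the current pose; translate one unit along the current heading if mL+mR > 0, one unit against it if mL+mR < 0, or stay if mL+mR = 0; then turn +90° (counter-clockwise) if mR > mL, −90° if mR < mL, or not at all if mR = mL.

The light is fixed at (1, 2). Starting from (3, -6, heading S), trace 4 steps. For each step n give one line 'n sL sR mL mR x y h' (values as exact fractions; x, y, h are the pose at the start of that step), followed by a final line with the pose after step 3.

n=0: pose=(3,-6,S); sL=12/13, sR=60/61; mL=-6/13, mR=-48/793; mL+mR=-414/793 → advance -1; mR−mL=318/793 → turn +1·90°
n=1: pose=(3,-5,E); sL=120/61, sR=120/89; mL=-60/61, mR=3360/5429; mL+mR=-1980/5429 → advance -1; mR−mL=8700/5429 → turn +1·90°
n=2: pose=(2,-5,N); sL=15/2, sR=6; mL=-15/4, mR=3/2; mL+mR=-9/4 → advance -1; mR−mL=21/4 → turn +1·90°
n=3: pose=(2,-6,W); sL=24/17, sR=120/53; mL=-12/17, mR=-768/901; mL+mR=-1404/901 → advance -1; mR−mL=-132/901 → turn -1·90°

0 12/13 60/61 -6/13 -48/793 3 -6 S
1 120/61 120/89 -60/61 3360/5429 3 -5 E
2 15/2 6 -15/4 3/2 2 -5 N
3 24/17 120/53 -12/17 -768/901 2 -6 W
final 3 -6 N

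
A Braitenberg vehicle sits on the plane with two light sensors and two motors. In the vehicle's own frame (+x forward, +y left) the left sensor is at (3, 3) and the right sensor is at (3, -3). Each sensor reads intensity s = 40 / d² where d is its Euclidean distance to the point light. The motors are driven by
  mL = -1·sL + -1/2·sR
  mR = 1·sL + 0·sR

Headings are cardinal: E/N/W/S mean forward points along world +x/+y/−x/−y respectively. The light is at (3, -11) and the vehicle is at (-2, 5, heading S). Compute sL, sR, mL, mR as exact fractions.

40/173 40/233 -12780/40309 40/173

left sensor world pos  = (1, 2); dL² = 173
right sensor world pos = (-5, 2); dR² = 233
sL = 40/173 = 40/173
sR = 40/233 = 40/233
mL = -1·sL + -1/2·sR = -12780/40309
mR = 1·sL + 0·sR = 40/173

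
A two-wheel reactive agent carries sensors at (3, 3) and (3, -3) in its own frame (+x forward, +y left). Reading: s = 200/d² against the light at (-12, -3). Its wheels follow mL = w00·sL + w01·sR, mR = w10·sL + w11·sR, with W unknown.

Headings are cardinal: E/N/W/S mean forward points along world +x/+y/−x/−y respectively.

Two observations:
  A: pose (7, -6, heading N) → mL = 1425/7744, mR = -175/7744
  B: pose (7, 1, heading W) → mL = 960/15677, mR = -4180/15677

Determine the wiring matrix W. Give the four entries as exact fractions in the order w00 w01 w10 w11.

1/2 -1/2 1/2 -1

obs A: pose=(7,-6,N) → sL=25/32, sR=50/121, mL=1425/7744, mR=-175/7744
obs B: pose=(7,1,W) → sL=200/257, sR=40/61, mL=960/15677, mR=-4180/15677
sensor matrix S = [[25/32, 50/121], [200/257, 40/61]]; det S = 1447125/7587668
solve [mL_A; mL_B] = S·[w00; w01] and [mR_A; mR_B] = S·[w10; w11]:
  w00 = 1/2, w01 = -1/2, w10 = 1/2, w11 = -1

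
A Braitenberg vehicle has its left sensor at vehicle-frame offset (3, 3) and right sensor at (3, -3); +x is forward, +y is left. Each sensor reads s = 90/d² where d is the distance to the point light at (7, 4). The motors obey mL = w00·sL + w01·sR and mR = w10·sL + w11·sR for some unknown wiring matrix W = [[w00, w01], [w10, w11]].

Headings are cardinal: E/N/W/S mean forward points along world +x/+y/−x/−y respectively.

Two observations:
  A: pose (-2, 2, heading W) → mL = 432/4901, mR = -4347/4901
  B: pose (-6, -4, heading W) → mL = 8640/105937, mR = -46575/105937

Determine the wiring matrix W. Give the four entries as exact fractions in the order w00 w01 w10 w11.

obs A: pose=(-2,2,W) → sL=90/169, sR=18/29, mL=432/4901, mR=-4347/4901
obs B: pose=(-6,-4,W) → sL=90/377, sR=90/281, mL=8640/105937, mR=-46575/105937
sensor matrix S = [[90/169, 18/29], [90/377, 90/281]]; det S = 894240/39938249
solve [mL_A; mL_B] = S·[w00; w01] and [mR_A; mR_B] = S·[w10; w11]:
  w00 = -1, w01 = 1, w10 = -1/2, w11 = -1

-1 1 -1/2 -1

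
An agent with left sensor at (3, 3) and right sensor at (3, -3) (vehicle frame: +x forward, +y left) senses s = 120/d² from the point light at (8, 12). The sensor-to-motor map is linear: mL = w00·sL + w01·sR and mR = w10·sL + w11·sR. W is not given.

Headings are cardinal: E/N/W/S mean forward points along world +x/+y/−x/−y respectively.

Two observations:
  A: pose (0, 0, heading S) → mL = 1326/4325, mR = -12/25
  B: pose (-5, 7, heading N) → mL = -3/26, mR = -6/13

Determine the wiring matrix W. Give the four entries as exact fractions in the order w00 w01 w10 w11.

obs A: pose=(0,0,S) → sL=12/25, sR=60/173, mL=1326/4325, mR=-12/25
obs B: pose=(-5,7,N) → sL=6/13, sR=15/13, mL=-3/26, mR=-6/13
sensor matrix S = [[12/25, 60/173], [6/13, 15/13]]; det S = 4428/11245
solve [mL_A; mL_B] = S·[w00; w01] and [mR_A; mR_B] = S·[w10; w11]:
  w00 = 1, w01 = -1/2, w10 = -1, w11 = 0

1 -1/2 -1 0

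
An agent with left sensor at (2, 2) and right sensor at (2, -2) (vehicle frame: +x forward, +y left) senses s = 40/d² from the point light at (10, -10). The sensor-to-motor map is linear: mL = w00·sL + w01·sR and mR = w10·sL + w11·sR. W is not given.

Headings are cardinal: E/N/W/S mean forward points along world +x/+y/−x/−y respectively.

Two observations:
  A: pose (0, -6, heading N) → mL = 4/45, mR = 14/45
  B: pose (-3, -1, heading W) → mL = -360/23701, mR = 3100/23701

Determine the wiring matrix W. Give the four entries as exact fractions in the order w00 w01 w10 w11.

obs A: pose=(0,-6,N) → sL=2/9, sR=2/5, mL=4/45, mR=14/45
obs B: pose=(-3,-1,W) → sL=20/137, sR=20/173, mL=-360/23701, mR=3100/23701
sensor matrix S = [[2/9, 2/5], [20/137, 20/173]]; det S = -6976/213309
solve [mL_A; mL_B] = S·[w00; w01] and [mR_A; mR_B] = S·[w10; w11]:
  w00 = -1/2, w01 = 1/2, w10 = 1/2, w11 = 1/2

-1/2 1/2 1/2 1/2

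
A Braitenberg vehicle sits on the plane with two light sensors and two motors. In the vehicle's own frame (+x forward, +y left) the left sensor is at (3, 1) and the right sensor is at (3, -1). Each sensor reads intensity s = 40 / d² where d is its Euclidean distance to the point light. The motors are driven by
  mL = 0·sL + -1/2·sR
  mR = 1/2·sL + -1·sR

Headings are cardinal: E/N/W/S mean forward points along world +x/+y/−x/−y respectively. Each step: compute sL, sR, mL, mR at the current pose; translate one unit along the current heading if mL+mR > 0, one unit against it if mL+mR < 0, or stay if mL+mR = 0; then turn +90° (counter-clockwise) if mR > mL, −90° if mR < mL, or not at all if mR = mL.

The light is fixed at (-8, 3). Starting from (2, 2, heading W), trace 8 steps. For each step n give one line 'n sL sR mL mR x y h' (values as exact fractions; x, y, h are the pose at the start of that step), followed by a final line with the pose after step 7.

n=0: pose=(2,2,W); sL=40/53, sR=40/49; mL=-20/49, mR=-1140/2597; mL+mR=-2200/2597 → advance -1; mR−mL=-80/2597 → turn -1·90°
n=1: pose=(3,2,N); sL=5/13, sR=10/37; mL=-5/37, mR=-75/962; mL+mR=-205/962 → advance -1; mR−mL=55/962 → turn +1·90°
n=2: pose=(3,1,W); sL=40/73, sR=8/13; mL=-4/13, mR=-324/949; mL+mR=-616/949 → advance -1; mR−mL=-32/949 → turn -1·90°
n=3: pose=(4,1,N); sL=20/61, sR=4/17; mL=-2/17, mR=-74/1037; mL+mR=-196/1037 → advance -1; mR−mL=48/1037 → turn +1·90°
n=4: pose=(4,0,W); sL=40/97, sR=8/17; mL=-4/17, mR=-436/1649; mL+mR=-824/1649 → advance -1; mR−mL=-48/1649 → turn -1·90°
n=5: pose=(5,0,N); sL=5/18, sR=10/49; mL=-5/49, mR=-115/1764; mL+mR=-295/1764 → advance -1; mR−mL=65/1764 → turn +1·90°
n=6: pose=(5,-1,W); sL=8/25, sR=40/109; mL=-20/109, mR=-564/2725; mL+mR=-1064/2725 → advance -1; mR−mL=-64/2725 → turn -1·90°
n=7: pose=(6,-1,N); sL=4/17, sR=20/113; mL=-10/113, mR=-114/1921; mL+mR=-284/1921 → advance -1; mR−mL=56/1921 → turn +1·90°

0 40/53 40/49 -20/49 -1140/2597 2 2 W
1 5/13 10/37 -5/37 -75/962 3 2 N
2 40/73 8/13 -4/13 -324/949 3 1 W
3 20/61 4/17 -2/17 -74/1037 4 1 N
4 40/97 8/17 -4/17 -436/1649 4 0 W
5 5/18 10/49 -5/49 -115/1764 5 0 N
6 8/25 40/109 -20/109 -564/2725 5 -1 W
7 4/17 20/113 -10/113 -114/1921 6 -1 N
final 6 -2 W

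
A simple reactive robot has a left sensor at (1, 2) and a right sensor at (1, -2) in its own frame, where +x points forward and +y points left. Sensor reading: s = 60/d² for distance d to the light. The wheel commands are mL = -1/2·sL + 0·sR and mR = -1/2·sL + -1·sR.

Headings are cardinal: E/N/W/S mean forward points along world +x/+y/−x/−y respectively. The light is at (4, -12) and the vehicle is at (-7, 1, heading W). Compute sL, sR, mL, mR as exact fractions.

12/53 20/123 -6/53 -1798/6519

left sensor world pos  = (-8, -1); dL² = 265
right sensor world pos = (-8, 3); dR² = 369
sL = 60/265 = 12/53
sR = 60/369 = 20/123
mL = -1/2·sL + 0·sR = -6/53
mR = -1/2·sL + -1·sR = -1798/6519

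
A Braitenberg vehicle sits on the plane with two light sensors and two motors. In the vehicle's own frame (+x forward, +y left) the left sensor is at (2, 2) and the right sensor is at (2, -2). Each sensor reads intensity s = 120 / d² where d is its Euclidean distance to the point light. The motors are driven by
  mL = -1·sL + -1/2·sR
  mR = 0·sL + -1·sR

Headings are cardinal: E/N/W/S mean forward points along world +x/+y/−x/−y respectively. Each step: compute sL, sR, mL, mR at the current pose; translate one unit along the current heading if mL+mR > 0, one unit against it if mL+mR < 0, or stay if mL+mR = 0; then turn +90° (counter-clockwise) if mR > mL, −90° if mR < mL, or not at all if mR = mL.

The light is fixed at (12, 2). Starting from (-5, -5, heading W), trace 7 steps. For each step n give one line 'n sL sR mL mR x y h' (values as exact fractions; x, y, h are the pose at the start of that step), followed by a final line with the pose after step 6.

n=0: pose=(-5,-5,W); sL=60/221, sR=60/193; mL=-18210/42653, mR=-60/193; mL+mR=-31470/42653 → advance -1; mR−mL=4950/42653 → turn +1·90°
n=1: pose=(-4,-5,S); sL=120/277, sR=8/27; mL=-4348/7479, mR=-8/27; mL+mR=-2188/2493 → advance -1; mR−mL=2132/7479 → turn +1·90°
n=2: pose=(-4,-4,E); sL=30/53, sR=6/13; mL=-549/689, mR=-6/13; mL+mR=-867/689 → advance -1; mR−mL=231/689 → turn +1·90°
n=3: pose=(-5,-4,N); sL=120/377, sR=120/241; mL=-51540/90857, mR=-120/241; mL+mR=-96780/90857 → advance -1; mR−mL=6300/90857 → turn +1·90°
n=4: pose=(-5,-5,W); sL=60/221, sR=60/193; mL=-18210/42653, mR=-60/193; mL+mR=-31470/42653 → advance -1; mR−mL=4950/42653 → turn +1·90°
n=5: pose=(-4,-5,S); sL=120/277, sR=8/27; mL=-4348/7479, mR=-8/27; mL+mR=-2188/2493 → advance -1; mR−mL=2132/7479 → turn +1·90°
n=6: pose=(-4,-4,E); sL=30/53, sR=6/13; mL=-549/689, mR=-6/13; mL+mR=-867/689 → advance -1; mR−mL=231/689 → turn +1·90°

0 60/221 60/193 -18210/42653 -60/193 -5 -5 W
1 120/277 8/27 -4348/7479 -8/27 -4 -5 S
2 30/53 6/13 -549/689 -6/13 -4 -4 E
3 120/377 120/241 -51540/90857 -120/241 -5 -4 N
4 60/221 60/193 -18210/42653 -60/193 -5 -5 W
5 120/277 8/27 -4348/7479 -8/27 -4 -5 S
6 30/53 6/13 -549/689 -6/13 -4 -4 E
final -5 -4 N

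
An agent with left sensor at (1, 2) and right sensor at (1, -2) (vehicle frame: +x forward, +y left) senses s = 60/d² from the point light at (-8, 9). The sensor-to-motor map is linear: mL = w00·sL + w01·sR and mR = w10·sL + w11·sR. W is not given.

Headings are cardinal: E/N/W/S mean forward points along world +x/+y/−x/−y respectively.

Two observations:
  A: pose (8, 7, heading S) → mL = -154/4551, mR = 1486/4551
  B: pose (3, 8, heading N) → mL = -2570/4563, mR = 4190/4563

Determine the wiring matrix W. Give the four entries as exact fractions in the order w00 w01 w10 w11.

-1 1/2 1 1/2

obs A: pose=(8,7,S) → sL=20/111, sR=12/41, mL=-154/4551, mR=1486/4551
obs B: pose=(3,8,N) → sL=20/27, sR=60/169, mL=-2570/4563, mR=4190/4563
sensor matrix S = [[20/111, 12/41], [20/27, 60/169]]; det S = -352640/2307357
solve [mL_A; mL_B] = S·[w00; w01] and [mR_A; mR_B] = S·[w10; w11]:
  w00 = -1, w01 = 1/2, w10 = 1, w11 = 1/2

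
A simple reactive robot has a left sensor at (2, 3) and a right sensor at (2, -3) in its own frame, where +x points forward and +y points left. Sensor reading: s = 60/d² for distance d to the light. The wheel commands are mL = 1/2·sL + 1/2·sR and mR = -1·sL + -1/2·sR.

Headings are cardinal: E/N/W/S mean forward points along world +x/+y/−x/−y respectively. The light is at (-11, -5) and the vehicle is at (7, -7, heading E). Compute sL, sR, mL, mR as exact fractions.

60/401 12/85 4956/34085 -7506/34085

left sensor world pos  = (9, -4); dL² = 401
right sensor world pos = (9, -10); dR² = 425
sL = 60/401 = 60/401
sR = 60/425 = 12/85
mL = 1/2·sL + 1/2·sR = 4956/34085
mR = -1·sL + -1/2·sR = -7506/34085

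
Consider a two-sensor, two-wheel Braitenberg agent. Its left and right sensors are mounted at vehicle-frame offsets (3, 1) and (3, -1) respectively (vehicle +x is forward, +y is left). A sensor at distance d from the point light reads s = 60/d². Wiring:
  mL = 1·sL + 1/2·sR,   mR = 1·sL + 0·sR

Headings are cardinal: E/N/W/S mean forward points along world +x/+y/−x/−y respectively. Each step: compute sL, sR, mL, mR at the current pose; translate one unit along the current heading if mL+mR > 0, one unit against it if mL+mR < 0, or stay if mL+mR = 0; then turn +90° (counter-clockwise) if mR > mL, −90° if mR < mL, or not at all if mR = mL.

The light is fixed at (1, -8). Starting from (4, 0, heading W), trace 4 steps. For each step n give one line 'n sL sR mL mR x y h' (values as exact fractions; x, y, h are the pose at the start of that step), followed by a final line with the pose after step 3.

n=0: pose=(4,0,W); sL=60/49, sR=20/27; mL=2110/1323, mR=60/49; mL+mR=3730/1323 → advance +1; mR−mL=-10/27 → turn -1·90°
n=1: pose=(3,0,N); sL=30/61, sR=6/13; mL=573/793, mR=30/61; mL+mR=963/793 → advance +1; mR−mL=-3/13 → turn -1·90°
n=2: pose=(3,1,E); sL=12/25, sR=60/89; mL=1818/2225, mR=12/25; mL+mR=2886/2225 → advance +1; mR−mL=-30/89 → turn -1·90°
n=3: pose=(4,1,S); sL=15/13, sR=3/2; mL=99/52, mR=15/13; mL+mR=159/52 → advance +1; mR−mL=-3/4 → turn -1·90°

0 60/49 20/27 2110/1323 60/49 4 0 W
1 30/61 6/13 573/793 30/61 3 0 N
2 12/25 60/89 1818/2225 12/25 3 1 E
3 15/13 3/2 99/52 15/13 4 1 S
final 4 0 W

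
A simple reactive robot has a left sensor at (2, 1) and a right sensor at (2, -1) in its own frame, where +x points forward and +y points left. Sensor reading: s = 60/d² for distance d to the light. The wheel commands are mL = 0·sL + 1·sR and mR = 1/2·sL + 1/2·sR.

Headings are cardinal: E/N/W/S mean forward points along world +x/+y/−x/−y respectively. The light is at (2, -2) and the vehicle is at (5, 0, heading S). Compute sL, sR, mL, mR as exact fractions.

15/4 15 15 75/8

left sensor world pos  = (6, -2); dL² = 16
right sensor world pos = (4, -2); dR² = 4
sL = 60/16 = 15/4
sR = 60/4 = 15
mL = 0·sL + 1·sR = 15
mR = 1/2·sL + 1/2·sR = 75/8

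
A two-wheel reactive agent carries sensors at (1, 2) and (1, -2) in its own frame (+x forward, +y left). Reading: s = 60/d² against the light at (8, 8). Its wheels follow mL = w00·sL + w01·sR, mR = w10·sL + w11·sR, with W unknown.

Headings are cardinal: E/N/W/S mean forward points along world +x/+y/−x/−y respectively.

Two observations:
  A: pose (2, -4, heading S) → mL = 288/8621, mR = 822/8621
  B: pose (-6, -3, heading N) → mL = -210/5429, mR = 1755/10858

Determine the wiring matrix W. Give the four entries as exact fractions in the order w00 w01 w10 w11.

obs A: pose=(2,-4,S) → sL=12/37, sR=60/233, mL=288/8621, mR=822/8621
obs B: pose=(-6,-3,N) → sL=15/89, sR=15/61, mL=-210/5429, mR=1755/10858
sensor matrix S = [[12/37, 60/233], [15/89, 15/61]]; det S = 1701360/46803409
solve [mL_A; mL_B] = S·[w00; w01] and [mR_A; mR_B] = S·[w10; w11]:
  w00 = 1/2, w01 = -1/2, w10 = -1/2, w11 = 1

1/2 -1/2 -1/2 1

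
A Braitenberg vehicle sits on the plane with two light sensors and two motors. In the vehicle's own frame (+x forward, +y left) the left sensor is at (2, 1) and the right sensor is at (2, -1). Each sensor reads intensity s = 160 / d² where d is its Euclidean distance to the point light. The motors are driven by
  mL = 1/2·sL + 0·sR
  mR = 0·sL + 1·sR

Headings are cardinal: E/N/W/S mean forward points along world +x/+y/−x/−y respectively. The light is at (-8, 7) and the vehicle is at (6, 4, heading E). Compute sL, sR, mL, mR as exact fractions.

8/13 10/17 4/13 10/17

left sensor world pos  = (8, 5); dL² = 260
right sensor world pos = (8, 3); dR² = 272
sL = 160/260 = 8/13
sR = 160/272 = 10/17
mL = 1/2·sL + 0·sR = 4/13
mR = 0·sL + 1·sR = 10/17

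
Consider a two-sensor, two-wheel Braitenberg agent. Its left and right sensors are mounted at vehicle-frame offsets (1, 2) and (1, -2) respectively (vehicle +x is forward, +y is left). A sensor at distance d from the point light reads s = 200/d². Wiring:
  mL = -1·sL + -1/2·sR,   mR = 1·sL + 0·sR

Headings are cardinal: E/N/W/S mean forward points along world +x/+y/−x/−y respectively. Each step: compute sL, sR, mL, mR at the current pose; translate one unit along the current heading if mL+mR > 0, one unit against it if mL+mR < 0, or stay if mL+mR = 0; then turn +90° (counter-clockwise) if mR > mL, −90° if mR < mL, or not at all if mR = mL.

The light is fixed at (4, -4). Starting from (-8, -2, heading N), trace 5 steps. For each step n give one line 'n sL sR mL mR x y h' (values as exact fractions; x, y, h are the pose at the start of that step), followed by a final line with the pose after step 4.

0 40/41 200/109 -8460/4469 40/41 -8 -2 N
1 20/17 100/89 -2630/1513 20/17 -8 -3 W
2 200/81 200/169 -41900/13689 200/81 -7 -3 S
3 50/29 2 -79/29 50/29 -7 -2 E
4 40/41 200/109 -8460/4469 40/41 -8 -2 N
final -8 -3 W

n=0: pose=(-8,-2,N); sL=40/41, sR=200/109; mL=-8460/4469, mR=40/41; mL+mR=-100/109 → advance -1; mR−mL=12820/4469 → turn +1·90°
n=1: pose=(-8,-3,W); sL=20/17, sR=100/89; mL=-2630/1513, mR=20/17; mL+mR=-50/89 → advance -1; mR−mL=4410/1513 → turn +1·90°
n=2: pose=(-7,-3,S); sL=200/81, sR=200/169; mL=-41900/13689, mR=200/81; mL+mR=-100/169 → advance -1; mR−mL=75700/13689 → turn +1·90°
n=3: pose=(-7,-2,E); sL=50/29, sR=2; mL=-79/29, mR=50/29; mL+mR=-1 → advance -1; mR−mL=129/29 → turn +1·90°
n=4: pose=(-8,-2,N); sL=40/41, sR=200/109; mL=-8460/4469, mR=40/41; mL+mR=-100/109 → advance -1; mR−mL=12820/4469 → turn +1·90°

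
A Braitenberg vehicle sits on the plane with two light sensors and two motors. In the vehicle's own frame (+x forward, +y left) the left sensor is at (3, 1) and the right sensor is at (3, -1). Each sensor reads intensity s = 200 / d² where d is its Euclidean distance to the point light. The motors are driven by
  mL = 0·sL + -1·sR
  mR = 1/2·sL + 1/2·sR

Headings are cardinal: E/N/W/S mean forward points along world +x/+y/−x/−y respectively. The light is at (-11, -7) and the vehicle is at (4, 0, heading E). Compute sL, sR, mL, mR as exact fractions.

50/97 5/9 -5/9 935/1746

left sensor world pos  = (7, 1); dL² = 388
right sensor world pos = (7, -1); dR² = 360
sL = 200/388 = 50/97
sR = 200/360 = 5/9
mL = 0·sL + -1·sR = -5/9
mR = 1/2·sL + 1/2·sR = 935/1746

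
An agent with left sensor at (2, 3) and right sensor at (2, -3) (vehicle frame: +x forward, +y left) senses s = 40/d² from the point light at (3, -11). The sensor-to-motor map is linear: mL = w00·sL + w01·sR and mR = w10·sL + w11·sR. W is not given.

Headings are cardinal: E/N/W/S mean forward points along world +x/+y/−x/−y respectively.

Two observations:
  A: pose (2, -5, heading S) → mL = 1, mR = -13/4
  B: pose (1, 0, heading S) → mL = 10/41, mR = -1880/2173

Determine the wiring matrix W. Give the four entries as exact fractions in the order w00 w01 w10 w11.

obs A: pose=(2,-5,S) → sL=2, sR=5/4, mL=1, mR=-13/4
obs B: pose=(1,0,S) → sL=20/41, sR=20/53, mL=10/41, mR=-1880/2173
sensor matrix S = [[2, 5/4], [20/41, 20/53]]; det S = 315/2173
solve [mL_A; mL_B] = S·[w00; w01] and [mR_A; mR_B] = S·[w10; w11]:
  w00 = 1/2, w01 = 0, w10 = -1, w11 = -1

1/2 0 -1 -1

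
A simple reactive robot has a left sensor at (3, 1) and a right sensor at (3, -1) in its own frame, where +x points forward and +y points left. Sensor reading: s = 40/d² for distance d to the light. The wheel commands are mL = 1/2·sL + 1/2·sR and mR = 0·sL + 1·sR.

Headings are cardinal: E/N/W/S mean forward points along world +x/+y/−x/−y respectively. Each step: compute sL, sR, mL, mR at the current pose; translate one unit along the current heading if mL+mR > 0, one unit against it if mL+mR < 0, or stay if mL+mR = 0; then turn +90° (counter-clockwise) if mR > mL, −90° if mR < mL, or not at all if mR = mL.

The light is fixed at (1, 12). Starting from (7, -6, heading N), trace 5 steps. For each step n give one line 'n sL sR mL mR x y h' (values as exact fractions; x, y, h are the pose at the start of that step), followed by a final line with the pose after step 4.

n=0: pose=(7,-6,N); sL=4/25, sR=20/137; mL=524/3425, mR=20/137; mL+mR=1024/3425 → advance +1; mR−mL=-24/3425 → turn -1·90°
n=1: pose=(7,-5,E); sL=40/337, sR=8/81; mL=2968/27297, mR=8/81; mL+mR=1888/9099 → advance +1; mR−mL=-272/27297 → turn -1·90°
n=2: pose=(8,-5,S); sL=5/58, sR=10/109; mL=1125/12644, mR=10/109; mL+mR=2285/12644 → advance +1; mR−mL=35/12644 → turn +1·90°
n=3: pose=(8,-6,E); sL=40/389, sR=40/461; mL=17000/179329, mR=40/461; mL+mR=32560/179329 → advance +1; mR−mL=-1440/179329 → turn -1·90°
n=4: pose=(9,-6,S); sL=20/261, sR=4/49; mL=1012/12789, mR=4/49; mL+mR=2056/12789 → advance +1; mR−mL=32/12789 → turn +1·90°

0 4/25 20/137 524/3425 20/137 7 -6 N
1 40/337 8/81 2968/27297 8/81 7 -5 E
2 5/58 10/109 1125/12644 10/109 8 -5 S
3 40/389 40/461 17000/179329 40/461 8 -6 E
4 20/261 4/49 1012/12789 4/49 9 -6 S
final 9 -7 E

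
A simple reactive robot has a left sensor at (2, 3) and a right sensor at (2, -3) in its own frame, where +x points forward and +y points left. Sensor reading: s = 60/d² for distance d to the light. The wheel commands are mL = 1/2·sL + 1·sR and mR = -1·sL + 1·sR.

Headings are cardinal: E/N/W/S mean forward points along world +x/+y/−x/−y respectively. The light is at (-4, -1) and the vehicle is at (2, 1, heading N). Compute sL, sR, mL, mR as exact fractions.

12/5 60/97 882/485 -864/485

left sensor world pos  = (-1, 3); dL² = 25
right sensor world pos = (5, 3); dR² = 97
sL = 60/25 = 12/5
sR = 60/97 = 60/97
mL = 1/2·sL + 1·sR = 882/485
mR = -1·sL + 1·sR = -864/485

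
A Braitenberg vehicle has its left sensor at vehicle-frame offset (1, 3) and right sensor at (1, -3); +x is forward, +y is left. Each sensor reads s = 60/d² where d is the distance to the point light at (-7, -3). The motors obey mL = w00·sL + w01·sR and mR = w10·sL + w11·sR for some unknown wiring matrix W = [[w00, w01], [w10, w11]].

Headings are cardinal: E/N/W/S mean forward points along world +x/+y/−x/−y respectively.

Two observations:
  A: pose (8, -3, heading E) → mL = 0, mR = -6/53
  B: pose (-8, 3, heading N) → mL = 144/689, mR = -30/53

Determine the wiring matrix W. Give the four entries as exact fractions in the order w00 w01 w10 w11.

-1 1 0 -1/2

obs A: pose=(8,-3,E) → sL=12/53, sR=12/53, mL=0, mR=-6/53
obs B: pose=(-8,3,N) → sL=12/13, sR=60/53, mL=144/689, mR=-30/53
sensor matrix S = [[12/53, 12/53], [12/13, 60/53]]; det S = 1728/36517
solve [mL_A; mL_B] = S·[w00; w01] and [mR_A; mR_B] = S·[w10; w11]:
  w00 = -1, w01 = 1, w10 = 0, w11 = -1/2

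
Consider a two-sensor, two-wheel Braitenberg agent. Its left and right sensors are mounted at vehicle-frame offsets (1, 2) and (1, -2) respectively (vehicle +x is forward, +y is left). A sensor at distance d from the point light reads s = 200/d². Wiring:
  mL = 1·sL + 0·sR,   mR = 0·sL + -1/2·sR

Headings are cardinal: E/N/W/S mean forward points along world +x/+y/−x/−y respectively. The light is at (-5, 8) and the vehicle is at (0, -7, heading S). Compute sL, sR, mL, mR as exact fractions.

40/61 40/53 40/61 -20/53

left sensor world pos  = (2, -8); dL² = 305
right sensor world pos = (-2, -8); dR² = 265
sL = 200/305 = 40/61
sR = 200/265 = 40/53
mL = 1·sL + 0·sR = 40/61
mR = 0·sL + -1/2·sR = -20/53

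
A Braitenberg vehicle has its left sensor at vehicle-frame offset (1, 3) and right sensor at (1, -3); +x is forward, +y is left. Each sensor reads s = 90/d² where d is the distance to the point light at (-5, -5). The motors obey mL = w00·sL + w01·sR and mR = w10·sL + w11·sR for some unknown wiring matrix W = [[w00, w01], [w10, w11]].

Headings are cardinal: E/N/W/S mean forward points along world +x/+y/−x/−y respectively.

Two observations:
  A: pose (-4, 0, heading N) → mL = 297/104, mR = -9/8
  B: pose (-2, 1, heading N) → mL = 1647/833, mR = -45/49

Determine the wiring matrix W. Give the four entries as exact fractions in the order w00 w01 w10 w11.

obs A: pose=(-4,0,N) → sL=9/4, sR=45/26, mL=297/104, mR=-9/8
obs B: pose=(-2,1,N) → sL=90/49, sR=18/17, mL=1647/833, mR=-45/49
sensor matrix S = [[9/4, 45/26], [90/49, 18/17]]; det S = -17253/21658
solve [mL_A; mL_B] = S·[w00; w01] and [mR_A; mR_B] = S·[w10; w11]:
  w00 = 1/2, w01 = 1, w10 = -1/2, w11 = 0

1/2 1 -1/2 0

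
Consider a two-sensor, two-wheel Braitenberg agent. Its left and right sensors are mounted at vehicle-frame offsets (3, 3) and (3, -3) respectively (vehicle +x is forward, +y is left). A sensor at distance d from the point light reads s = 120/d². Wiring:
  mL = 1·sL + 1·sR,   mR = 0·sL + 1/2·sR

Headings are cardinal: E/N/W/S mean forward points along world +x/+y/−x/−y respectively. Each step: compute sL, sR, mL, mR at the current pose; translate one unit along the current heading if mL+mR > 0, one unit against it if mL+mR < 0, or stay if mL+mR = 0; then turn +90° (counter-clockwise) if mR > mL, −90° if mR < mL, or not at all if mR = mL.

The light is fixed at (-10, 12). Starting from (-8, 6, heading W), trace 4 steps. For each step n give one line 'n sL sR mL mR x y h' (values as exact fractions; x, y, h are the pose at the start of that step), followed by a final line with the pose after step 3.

0 60/41 12 552/41 6 -8 6 W
1 120/13 24/5 912/65 12/5 -9 6 N
2 6 3/2 15/2 3/4 -9 7 E
3 120/89 24/13 3696/1157 12/13 -8 7 S
final -8 6 W

n=0: pose=(-8,6,W); sL=60/41, sR=12; mL=552/41, mR=6; mL+mR=798/41 → advance +1; mR−mL=-306/41 → turn -1·90°
n=1: pose=(-9,6,N); sL=120/13, sR=24/5; mL=912/65, mR=12/5; mL+mR=1068/65 → advance +1; mR−mL=-756/65 → turn -1·90°
n=2: pose=(-9,7,E); sL=6, sR=3/2; mL=15/2, mR=3/4; mL+mR=33/4 → advance +1; mR−mL=-27/4 → turn -1·90°
n=3: pose=(-8,7,S); sL=120/89, sR=24/13; mL=3696/1157, mR=12/13; mL+mR=4764/1157 → advance +1; mR−mL=-2628/1157 → turn -1·90°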